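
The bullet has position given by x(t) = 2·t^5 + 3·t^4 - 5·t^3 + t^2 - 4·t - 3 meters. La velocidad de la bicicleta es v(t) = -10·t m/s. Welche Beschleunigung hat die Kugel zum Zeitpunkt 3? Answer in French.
En partant de la position x(t) = 2·t^5 + 3·t^4 - 5·t^3 + t^2 - 4·t - 3, nous prenons 2 dérivées. En dérivant la position, nous obtenons la vitesse: v(t) = 10·t^4 + 12·t^3 - 15·t^2 + 2·t - 4. En dérivant la vitesse, nous obtenons l'accélération: a(t) = 40·t^3 + 36·t^2 - 30·t + 2. Nous avons l'accélération a(t) = 40·t^3 + 36·t^2 - 30·t + 2. En substituant t = 3: a(3) = 1316.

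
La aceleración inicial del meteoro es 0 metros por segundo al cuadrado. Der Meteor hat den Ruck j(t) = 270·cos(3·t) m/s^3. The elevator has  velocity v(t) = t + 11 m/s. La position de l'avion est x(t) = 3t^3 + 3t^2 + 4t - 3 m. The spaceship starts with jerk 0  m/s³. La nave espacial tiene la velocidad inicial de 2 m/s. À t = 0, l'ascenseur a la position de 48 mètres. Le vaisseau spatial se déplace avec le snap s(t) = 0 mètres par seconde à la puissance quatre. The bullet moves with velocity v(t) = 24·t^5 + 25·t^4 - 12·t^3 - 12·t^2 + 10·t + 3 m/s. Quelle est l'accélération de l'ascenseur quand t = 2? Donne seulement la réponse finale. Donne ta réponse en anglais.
a(2) = 1.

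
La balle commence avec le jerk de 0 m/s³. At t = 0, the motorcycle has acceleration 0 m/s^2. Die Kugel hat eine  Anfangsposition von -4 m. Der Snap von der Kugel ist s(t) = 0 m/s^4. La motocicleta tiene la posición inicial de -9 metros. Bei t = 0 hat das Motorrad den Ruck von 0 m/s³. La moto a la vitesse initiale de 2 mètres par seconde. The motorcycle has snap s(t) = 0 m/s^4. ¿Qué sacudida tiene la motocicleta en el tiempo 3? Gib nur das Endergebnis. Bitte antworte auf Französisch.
Le jerk à t = 3 est j = 0.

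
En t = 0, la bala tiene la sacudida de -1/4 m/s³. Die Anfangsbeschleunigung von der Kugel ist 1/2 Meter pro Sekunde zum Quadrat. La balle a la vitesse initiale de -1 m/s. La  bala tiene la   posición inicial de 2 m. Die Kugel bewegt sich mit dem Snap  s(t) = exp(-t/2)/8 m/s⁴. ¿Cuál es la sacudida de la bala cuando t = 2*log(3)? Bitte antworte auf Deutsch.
Ausgehend von dem Snap s(t) = exp(-t/2)/8, nehmen wir 1 Integral. Das Integral von dem Snap, mit j(0) = -1/4, ergibt den Ruck: j(t) = -exp(-t/2)/4. Aus der Gleichung für den Ruck j(t) = -exp(-t/2)/4, setzen wir t = 2*log(3) ein und erhalten j = -1/12.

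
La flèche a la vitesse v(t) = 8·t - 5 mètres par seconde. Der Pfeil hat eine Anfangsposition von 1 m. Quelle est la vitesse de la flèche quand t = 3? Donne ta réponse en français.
De l'équation de la vitesse v(t) = 8·t - 5, nous substituons t = 3 pour obtenir v = 19.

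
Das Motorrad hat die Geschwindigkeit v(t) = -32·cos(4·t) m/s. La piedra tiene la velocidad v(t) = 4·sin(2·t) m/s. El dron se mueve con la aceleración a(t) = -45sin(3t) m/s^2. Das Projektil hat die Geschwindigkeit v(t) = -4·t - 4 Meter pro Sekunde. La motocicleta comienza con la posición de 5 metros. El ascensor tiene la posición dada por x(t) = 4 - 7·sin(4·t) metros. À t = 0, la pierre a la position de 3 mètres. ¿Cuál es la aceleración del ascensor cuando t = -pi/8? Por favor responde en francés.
Nous devons dériver notre équation de la position x(t) = 4 - 7·sin(4·t) 2 fois. En prenant d/dt de x(t), nous trouvons v(t) = -28·cos(4·t). En prenant d/dt de v(t), nous trouvons a(t) = 112·sin(4·t). En utilisant a(t) = 112·sin(4·t) et en substituant t = -pi/8, nous trouvons a = -112.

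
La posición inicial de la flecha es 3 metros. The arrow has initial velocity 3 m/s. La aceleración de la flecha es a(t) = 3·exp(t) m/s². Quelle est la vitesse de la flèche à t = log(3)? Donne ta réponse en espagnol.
Para resolver esto, necesitamos tomar 1 antiderivada de nuestra ecuación de la aceleración a(t) = 3·exp(t). La antiderivada de la aceleración, con v(0) = 3, da la velocidad: v(t) = 3·exp(t). De la ecuación de la velocidad v(t) = 3·exp(t), sustituimos t = log(3) para obtener v = 9.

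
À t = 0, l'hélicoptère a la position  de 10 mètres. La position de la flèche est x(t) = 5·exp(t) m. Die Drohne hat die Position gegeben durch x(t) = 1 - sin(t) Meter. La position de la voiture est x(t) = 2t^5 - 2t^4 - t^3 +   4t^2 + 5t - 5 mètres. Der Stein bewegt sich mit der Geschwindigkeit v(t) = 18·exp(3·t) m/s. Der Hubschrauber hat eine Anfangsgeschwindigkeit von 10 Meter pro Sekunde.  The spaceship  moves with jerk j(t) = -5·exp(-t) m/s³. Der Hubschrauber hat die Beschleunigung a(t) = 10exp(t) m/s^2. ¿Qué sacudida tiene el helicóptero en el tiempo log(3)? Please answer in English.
Starting from acceleration a(t) = 10·exp(t), we take 1 derivative. Taking d/dt of a(t), we find j(t) = 10·exp(t). From the given jerk equation j(t) = 10·exp(t), we substitute t = log(3) to get j = 30.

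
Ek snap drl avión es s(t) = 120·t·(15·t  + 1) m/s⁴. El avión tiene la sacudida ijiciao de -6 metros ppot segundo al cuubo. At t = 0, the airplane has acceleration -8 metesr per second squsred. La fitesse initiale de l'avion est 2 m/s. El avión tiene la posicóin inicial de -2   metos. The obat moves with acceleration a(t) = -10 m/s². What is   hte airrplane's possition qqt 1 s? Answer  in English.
To find the answer, we compute 4 antiderivatives of s(t) = 120·t·(15·t + 1). Finding the antiderivative of s(t) and using j(0) = -6: j(t) = 600·t^3 + 60·t^2 - 6. The integral of jerk is acceleration. Using a(0) = -8, we get a(t) = 150·t^4 + 20·t^3 - 6·t - 8. The integral of acceleration, with v(0) = 2, gives velocity: v(t) = 30·t^5 + 5·t^4 - 3·t^2 - 8·t + 2. Taking ∫v(t)dt and applying x(0) = -2, we find x(t) = 5·t^6 + t^5 - t^3 - 4·t^2 + 2·t - 2. We have position x(t) = 5·t^6 + t^5 - t^3 - 4·t^2 + 2·t - 2. Substituting t = 1: x(1) = 1.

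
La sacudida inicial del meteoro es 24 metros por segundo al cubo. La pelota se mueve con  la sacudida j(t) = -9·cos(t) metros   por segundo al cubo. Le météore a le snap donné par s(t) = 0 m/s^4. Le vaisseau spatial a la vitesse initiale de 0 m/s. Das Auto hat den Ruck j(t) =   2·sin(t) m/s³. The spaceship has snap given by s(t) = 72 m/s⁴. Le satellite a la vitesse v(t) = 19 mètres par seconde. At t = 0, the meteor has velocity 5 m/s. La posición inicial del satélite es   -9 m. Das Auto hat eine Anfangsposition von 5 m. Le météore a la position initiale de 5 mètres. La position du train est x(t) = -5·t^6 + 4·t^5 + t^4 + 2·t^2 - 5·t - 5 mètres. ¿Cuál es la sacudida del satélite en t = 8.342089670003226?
Debemos derivar nuestra ecuación de la velocidad v(t) = 19 2 veces. Tomando d/dt de v(t), encontramos a(t) = 0. Tomando d/dt de a(t), encontramos j(t) = 0. Tenemos la sacudida j(t) = 0. Sustituyendo t = 8.342089670003226: j(8.342089670003226) = 0.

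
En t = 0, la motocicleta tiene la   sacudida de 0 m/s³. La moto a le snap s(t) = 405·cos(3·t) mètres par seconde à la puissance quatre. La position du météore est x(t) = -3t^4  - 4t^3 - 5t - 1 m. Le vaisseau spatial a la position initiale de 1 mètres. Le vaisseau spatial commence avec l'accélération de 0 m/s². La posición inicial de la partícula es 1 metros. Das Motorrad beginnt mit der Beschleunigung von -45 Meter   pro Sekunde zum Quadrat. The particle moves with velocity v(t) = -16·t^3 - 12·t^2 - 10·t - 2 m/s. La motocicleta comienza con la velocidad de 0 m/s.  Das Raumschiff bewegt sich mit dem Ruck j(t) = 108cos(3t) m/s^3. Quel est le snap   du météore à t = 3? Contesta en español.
Debemos derivar nuestra ecuación de la posición x(t) = -3·t^4 - 4·t^3 - 5·t - 1 4 veces. La derivada de la posición da la velocidad: v(t) = -12·t^3 - 12·t^2 - 5. Derivando la velocidad, obtenemos la aceleración: a(t) = -36·t^2 - 24·t. Derivando la aceleración, obtenemos la sacudida: j(t) = -72·t - 24. Tomando d/dt de j(t), encontramos s(t) = -72. De la ecuación del snap s(t) = -72, sustituimos t = 3 para obtener s = -72.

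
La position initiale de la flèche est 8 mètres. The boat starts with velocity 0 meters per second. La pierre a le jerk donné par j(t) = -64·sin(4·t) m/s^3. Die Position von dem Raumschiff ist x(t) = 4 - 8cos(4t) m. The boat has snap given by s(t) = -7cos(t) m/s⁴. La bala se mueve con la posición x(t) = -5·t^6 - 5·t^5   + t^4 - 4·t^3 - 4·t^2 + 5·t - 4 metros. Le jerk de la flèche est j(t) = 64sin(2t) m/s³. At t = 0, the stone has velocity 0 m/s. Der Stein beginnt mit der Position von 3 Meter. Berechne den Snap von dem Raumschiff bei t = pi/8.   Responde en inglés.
Starting from position x(t) = 4 - 8·cos(4·t), we take 4 derivatives. Differentiating position, we get velocity: v(t) = 32·sin(4·t). Differentiating velocity, we get acceleration: a(t) = 128·cos(4·t). Taking d/dt of a(t), we find j(t) = -512·sin(4·t). Differentiating jerk, we get snap: s(t) = -2048·cos(4·t). We have snap s(t) = -2048·cos(4·t). Substituting t = pi/8: s(pi/8) = 0.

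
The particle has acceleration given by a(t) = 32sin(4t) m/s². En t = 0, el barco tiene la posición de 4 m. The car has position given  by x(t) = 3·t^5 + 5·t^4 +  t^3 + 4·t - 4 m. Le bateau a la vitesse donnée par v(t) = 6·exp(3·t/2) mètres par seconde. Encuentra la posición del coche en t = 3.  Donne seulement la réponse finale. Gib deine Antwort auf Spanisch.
En t = 3, x = 1169.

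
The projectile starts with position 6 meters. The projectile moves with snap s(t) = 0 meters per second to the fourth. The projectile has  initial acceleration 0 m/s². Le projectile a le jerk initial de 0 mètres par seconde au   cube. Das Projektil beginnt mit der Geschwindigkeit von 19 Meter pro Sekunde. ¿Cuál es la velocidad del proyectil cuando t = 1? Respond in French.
Nous devons trouver la primitive de notre équation du snap s(t) = 0 3 fois. En intégrant le snap et en utilisant la condition initiale j(0) = 0, nous obtenons j(t) = 0. En intégrant le jerk et en utilisant la condition initiale a(0) = 0, nous obtenons a(t) = 0. La primitive de l'accélération est la vitesse. En utilisant v(0) = 19, nous obtenons v(t) = 19. Nous avons la vitesse v(t) = 19. En substituant t = 1: v(1) = 19.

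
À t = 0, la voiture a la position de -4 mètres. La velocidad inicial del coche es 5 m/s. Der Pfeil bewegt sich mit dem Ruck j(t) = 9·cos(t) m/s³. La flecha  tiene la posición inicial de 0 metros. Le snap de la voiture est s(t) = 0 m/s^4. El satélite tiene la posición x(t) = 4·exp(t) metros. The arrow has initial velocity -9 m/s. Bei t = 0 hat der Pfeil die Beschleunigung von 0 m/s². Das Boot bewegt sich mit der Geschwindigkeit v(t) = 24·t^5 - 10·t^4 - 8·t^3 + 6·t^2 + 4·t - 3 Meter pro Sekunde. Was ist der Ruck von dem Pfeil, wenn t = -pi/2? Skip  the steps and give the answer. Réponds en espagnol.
En t = -pi/2, j = 0.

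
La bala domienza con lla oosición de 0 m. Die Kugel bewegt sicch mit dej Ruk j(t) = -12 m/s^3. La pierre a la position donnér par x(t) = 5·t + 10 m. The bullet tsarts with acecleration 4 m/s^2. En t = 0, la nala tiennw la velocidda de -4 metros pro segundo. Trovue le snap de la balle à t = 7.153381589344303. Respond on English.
To solve this, we need to take 1 derivative of our jerk equation j(t) = -12. Differentiating jerk, we get snap: s(t) = 0. Using s(t) = 0 and substituting t = 7.153381589344303, we find s = 0.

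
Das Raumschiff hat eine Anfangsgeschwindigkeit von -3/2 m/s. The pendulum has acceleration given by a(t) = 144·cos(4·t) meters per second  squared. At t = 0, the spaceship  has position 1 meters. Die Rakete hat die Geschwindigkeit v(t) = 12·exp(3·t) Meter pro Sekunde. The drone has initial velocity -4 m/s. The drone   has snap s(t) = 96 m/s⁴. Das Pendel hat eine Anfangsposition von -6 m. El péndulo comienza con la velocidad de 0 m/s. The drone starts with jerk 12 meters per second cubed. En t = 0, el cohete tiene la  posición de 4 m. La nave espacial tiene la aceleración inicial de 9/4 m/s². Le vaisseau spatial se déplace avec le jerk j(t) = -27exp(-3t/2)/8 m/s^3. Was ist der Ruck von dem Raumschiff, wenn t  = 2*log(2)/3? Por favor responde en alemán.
Wir haben den Ruck j(t) = -27·exp(-3·t/2)/8. Durch Einsetzen von t = 2*log(2)/3: j(2*log(2)/3) = -27/16.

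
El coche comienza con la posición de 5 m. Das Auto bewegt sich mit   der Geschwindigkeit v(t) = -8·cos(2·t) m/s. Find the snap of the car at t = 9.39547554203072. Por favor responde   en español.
Debemos derivar nuestra ecuación de la velocidad v(t) = -8·cos(2·t) 3 veces. Tomando d/dt de v(t), encontramos a(t) = 16·sin(2·t). Derivando la aceleración, obtenemos la sacudida: j(t) = 32·cos(2·t). Tomando d/dt de j(t), encontramos s(t) = -64·sin(2·t). De la ecuación del snap s(t) = -64·sin(2·t), sustituimos t = 9.39547554203072 para obtener s = 3.74856298166321.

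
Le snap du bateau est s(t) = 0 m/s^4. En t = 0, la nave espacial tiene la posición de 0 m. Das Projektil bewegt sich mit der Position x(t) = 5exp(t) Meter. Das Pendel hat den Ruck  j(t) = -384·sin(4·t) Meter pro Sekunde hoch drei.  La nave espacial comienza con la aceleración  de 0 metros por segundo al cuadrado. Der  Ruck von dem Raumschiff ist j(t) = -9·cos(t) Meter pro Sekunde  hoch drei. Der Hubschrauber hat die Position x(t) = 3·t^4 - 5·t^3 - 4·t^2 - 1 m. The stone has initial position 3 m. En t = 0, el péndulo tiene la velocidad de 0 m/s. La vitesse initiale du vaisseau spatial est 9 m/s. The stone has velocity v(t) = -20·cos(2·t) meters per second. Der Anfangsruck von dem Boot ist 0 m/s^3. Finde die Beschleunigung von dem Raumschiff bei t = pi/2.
Ausgehend von dem Ruck j(t) = -9·cos(t), nehmen wir 1 Stammfunktion. Die Stammfunktion von dem Ruck, mit a(0) = 0, ergibt die Beschleunigung: a(t) = -9·sin(t). Mit a(t) = -9·sin(t) und Einsetzen von t = pi/2, finden wir a = -9.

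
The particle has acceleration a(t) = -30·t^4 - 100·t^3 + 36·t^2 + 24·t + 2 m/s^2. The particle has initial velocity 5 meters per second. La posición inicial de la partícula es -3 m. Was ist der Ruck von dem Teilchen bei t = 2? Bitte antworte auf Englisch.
We must differentiate our acceleration equation a(t) = -30·t^4 - 100·t^3 + 36·t^2 + 24·t + 2 1 time. Taking d/dt of a(t), we find j(t) = -120·t^3 - 300·t^2 + 72·t + 24. Using j(t) = -120·t^3 - 300·t^2 + 72·t + 24 and substituting t = 2, we find j = -1992.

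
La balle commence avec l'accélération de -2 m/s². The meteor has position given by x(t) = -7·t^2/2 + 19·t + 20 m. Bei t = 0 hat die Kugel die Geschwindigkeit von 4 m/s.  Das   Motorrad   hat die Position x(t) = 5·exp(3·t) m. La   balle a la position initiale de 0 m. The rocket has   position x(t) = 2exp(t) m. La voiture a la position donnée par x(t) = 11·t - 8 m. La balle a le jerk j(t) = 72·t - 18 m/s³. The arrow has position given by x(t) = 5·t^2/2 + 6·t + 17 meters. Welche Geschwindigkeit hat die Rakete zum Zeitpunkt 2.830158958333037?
Um dies zu lösen, müssen wir 1 Ableitung unserer Gleichung für die Position x(t) = 2·exp(t) nehmen. Mit d/dt von x(t) finden wir v(t) = 2·exp(t). Wir haben die Geschwindigkeit v(t) = 2·exp(t). Durch Einsetzen von t = 2.830158958333037: v(2.830158958333037) = 33.8963093216888.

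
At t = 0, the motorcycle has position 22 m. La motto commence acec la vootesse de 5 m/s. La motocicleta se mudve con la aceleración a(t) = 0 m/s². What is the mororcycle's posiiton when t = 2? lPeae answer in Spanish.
Para resolver esto, necesitamos tomar 2 antiderivadas de nuestra ecuación de la aceleración a(t) = 0. La antiderivada de la aceleración, con v(0) = 5, da la velocidad: v(t) = 5. Integrando la velocidad y usando la condición inicial x(0) = 22, obtenemos x(t) = 5·t + 22. De la ecuación de la posición x(t) = 5·t + 22, sustituimos t = 2 para obtener x = 32.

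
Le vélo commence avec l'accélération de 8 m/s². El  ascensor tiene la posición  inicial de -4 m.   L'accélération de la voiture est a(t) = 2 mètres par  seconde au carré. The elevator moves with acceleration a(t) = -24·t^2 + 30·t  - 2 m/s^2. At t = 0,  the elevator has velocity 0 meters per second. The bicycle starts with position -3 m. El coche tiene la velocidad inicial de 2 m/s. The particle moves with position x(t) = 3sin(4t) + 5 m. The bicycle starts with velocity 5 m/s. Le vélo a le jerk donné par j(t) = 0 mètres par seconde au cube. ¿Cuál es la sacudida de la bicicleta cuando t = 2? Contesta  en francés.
Nous avons le jerk j(t) = 0. En substituant t = 2: j(2) = 0.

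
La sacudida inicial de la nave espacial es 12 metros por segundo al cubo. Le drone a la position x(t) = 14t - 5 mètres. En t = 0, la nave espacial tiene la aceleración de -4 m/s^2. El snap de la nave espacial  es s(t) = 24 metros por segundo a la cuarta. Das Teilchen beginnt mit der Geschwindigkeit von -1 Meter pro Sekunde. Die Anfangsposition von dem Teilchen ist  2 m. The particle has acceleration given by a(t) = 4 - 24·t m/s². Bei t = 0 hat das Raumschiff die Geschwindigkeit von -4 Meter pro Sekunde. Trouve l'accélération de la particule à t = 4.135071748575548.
Nous avons l'accélération a(t) = 4 - 24·t. En substituant t = 4.135071748575548: a(4.135071748575548) = -95.2417219658132.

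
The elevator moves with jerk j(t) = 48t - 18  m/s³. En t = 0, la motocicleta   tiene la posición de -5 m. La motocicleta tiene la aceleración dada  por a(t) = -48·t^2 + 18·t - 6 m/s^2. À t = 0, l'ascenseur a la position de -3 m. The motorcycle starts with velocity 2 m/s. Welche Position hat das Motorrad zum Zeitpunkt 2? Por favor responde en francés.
Nous devons intégrer notre équation de l'accélération a(t) = -48·t^2 + 18·t - 6 2 fois. L'intégrale de l'accélération, avec v(0) = 2, donne la vitesse: v(t) = -16·t^3 + 9·t^2 - 6·t + 2. La primitive de la vitesse est la position. En utilisant x(0) = -5, nous obtenons x(t) = -4·t^4 + 3·t^3 - 3·t^2 + 2·t - 5. Nous avons la position x(t) = -4·t^4 + 3·t^3 - 3·t^2 + 2·t - 5. En substituant t = 2: x(2) = -53.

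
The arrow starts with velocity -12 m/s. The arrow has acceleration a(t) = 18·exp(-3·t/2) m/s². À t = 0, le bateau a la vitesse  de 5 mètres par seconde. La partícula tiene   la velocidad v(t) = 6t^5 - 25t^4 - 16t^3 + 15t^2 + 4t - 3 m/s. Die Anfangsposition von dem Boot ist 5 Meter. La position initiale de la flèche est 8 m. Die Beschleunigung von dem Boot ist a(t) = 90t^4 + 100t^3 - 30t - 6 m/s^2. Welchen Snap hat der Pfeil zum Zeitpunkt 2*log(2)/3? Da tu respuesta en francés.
Pour résoudre ceci, nous devons prendre 2 dérivées de notre équation de l'accélération a(t) = 18·exp(-3·t/2). En prenant d/dt de a(t), nous trouvons j(t) = -27·exp(-3·t/2). En dérivant le jerk, nous obtenons le snap: s(t) = 81·exp(-3·t/2)/2. Nous avons le snap s(t) = 81·exp(-3·t/2)/2. En substituant t = 2*log(2)/3: s(2*log(2)/3) = 81/4.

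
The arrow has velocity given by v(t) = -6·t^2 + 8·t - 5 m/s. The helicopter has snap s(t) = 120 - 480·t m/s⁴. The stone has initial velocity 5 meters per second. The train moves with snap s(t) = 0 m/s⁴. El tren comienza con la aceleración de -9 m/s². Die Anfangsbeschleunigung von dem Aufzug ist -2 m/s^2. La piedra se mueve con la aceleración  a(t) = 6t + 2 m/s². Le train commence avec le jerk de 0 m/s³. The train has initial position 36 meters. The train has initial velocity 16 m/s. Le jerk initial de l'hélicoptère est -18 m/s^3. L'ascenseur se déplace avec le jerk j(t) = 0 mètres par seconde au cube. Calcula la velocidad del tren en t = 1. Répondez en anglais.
Starting from snap s(t) = 0, we take 3 antiderivatives. Integrating snap and using the initial condition j(0) = 0, we get j(t) = 0. The antiderivative of jerk is acceleration. Using a(0) = -9, we get a(t) = -9. The antiderivative of acceleration is velocity. Using v(0) = 16, we get v(t) = 16 - 9·t. Using v(t) = 16 - 9·t and substituting t = 1, we find v = 7.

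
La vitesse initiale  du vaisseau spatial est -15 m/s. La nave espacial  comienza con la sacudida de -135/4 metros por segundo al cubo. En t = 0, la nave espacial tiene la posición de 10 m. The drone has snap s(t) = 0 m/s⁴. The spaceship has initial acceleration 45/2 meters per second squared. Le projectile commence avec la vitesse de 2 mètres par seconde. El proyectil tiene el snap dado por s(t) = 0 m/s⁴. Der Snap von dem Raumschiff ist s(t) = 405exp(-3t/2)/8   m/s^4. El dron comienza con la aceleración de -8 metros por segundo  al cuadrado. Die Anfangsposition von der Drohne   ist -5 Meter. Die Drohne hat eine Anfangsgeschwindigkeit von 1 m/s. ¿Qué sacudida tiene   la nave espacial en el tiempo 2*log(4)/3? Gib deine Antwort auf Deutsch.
Um dies zu lösen, müssen wir 1 Integral unserer Gleichung für den Snap s(t) = 405·exp(-3·t/2)/8 finden. Die Stammfunktion von dem Snap ist der Ruck. Mit j(0) = -135/4 erhalten wir j(t) = -135·exp(-3·t/2)/4. Aus der Gleichung für den Ruck j(t) = -135·exp(-3·t/2)/4, setzen wir t = 2*log(4)/3 ein und erhalten j = -135/16.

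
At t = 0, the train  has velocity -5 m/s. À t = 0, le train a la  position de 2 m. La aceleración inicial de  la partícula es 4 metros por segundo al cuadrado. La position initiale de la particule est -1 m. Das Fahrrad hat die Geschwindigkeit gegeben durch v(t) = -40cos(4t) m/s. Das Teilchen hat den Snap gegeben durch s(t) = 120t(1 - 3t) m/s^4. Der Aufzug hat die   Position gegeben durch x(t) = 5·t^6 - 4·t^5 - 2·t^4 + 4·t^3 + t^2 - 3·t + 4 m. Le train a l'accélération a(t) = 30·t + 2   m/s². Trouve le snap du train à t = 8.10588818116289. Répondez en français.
En partant de l'accélération a(t) = 30·t + 2, nous prenons 2 dérivées. En dérivant l'accélération, nous obtenons le jerk: j(t) = 30. La dérivée du jerk donne le snap: s(t) = 0. De l'équation du snap s(t) = 0, nous substituons t = 8.10588818116289 pour obtenir s = 0.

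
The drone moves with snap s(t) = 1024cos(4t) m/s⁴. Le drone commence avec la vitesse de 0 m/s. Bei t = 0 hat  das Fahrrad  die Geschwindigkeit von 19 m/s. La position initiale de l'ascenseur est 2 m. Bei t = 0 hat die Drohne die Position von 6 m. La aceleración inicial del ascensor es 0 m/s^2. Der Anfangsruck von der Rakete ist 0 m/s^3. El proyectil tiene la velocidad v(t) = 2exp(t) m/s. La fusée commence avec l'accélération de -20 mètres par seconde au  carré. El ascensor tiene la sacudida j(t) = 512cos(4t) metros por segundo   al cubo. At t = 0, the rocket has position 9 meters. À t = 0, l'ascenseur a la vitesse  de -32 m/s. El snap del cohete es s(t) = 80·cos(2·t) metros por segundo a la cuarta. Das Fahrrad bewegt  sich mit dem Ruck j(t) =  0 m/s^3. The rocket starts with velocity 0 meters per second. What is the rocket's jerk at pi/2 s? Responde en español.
Debemos encontrar la antiderivada de nuestra ecuación del snap s(t) = 80·cos(2·t) 1 vez. Integrando el snap y usando la condición inicial j(0) = 0, obtenemos j(t) = 40·sin(2·t). Tenemos la sacudida j(t) = 40·sin(2·t). Sustituyendo t = pi/2: j(pi/2) = 0.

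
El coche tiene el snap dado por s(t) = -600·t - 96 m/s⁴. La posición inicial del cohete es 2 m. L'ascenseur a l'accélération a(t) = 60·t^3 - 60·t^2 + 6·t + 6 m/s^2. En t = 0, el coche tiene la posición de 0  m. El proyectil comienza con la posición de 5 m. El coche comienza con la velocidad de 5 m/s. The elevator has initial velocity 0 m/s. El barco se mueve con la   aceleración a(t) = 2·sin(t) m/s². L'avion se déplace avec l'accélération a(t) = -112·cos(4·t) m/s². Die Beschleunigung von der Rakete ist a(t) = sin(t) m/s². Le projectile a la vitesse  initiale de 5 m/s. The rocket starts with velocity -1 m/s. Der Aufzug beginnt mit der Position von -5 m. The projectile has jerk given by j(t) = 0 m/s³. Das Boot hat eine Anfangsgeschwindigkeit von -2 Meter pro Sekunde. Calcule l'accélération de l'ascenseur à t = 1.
En utilisant a(t) = 60·t^3 - 60·t^2 + 6·t + 6 et en substituant t = 1, nous trouvons a = 12.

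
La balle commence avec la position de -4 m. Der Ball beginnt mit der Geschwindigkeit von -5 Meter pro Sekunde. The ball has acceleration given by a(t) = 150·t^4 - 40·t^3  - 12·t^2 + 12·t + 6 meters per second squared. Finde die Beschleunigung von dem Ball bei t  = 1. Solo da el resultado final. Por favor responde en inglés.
At t = 1, a = 116.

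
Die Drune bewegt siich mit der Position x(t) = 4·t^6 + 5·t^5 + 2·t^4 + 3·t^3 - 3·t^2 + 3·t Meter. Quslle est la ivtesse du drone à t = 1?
Pour résoudre ceci, nous devons prendre 1 dérivée de notre équation de la position x(t) = 4·t^6 + 5·t^5 + 2·t^4 + 3·t^3 - 3·t^2 + 3·t. La dérivée de la position donne la vitesse: v(t) = 24·t^5 + 25·t^4 + 8·t^3 + 9·t^2 - 6·t + 3. En utilisant v(t) = 24·t^5 + 25·t^4 + 8·t^3 + 9·t^2 - 6·t + 3 et en substituant t = 1, nous trouvons v = 63.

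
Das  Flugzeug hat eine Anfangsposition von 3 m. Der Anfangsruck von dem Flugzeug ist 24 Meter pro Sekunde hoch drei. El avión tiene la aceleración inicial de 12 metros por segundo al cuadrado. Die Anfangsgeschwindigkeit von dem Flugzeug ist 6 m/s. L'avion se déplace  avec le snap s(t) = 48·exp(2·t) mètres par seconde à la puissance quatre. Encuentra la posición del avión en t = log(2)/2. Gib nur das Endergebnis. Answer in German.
x(log(2)/2) = 6.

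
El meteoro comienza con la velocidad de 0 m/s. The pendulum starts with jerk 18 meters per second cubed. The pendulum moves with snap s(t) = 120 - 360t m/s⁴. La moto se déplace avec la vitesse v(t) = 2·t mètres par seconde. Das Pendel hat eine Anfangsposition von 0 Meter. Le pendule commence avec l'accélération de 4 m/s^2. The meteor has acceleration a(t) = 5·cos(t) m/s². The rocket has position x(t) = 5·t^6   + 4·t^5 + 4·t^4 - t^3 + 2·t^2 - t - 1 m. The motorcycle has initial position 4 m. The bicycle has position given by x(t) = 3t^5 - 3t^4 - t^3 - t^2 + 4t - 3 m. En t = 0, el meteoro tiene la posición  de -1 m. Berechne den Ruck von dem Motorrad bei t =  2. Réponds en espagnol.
Partiendo de la velocidad v(t) = 2·t, tomamos 2 derivadas. Tomando d/dt de v(t), encontramos a(t) = 2. Derivando la aceleración, obtenemos la sacudida: j(t) = 0. Usando j(t) = 0 y sustituyendo t = 2, encontramos j = 0.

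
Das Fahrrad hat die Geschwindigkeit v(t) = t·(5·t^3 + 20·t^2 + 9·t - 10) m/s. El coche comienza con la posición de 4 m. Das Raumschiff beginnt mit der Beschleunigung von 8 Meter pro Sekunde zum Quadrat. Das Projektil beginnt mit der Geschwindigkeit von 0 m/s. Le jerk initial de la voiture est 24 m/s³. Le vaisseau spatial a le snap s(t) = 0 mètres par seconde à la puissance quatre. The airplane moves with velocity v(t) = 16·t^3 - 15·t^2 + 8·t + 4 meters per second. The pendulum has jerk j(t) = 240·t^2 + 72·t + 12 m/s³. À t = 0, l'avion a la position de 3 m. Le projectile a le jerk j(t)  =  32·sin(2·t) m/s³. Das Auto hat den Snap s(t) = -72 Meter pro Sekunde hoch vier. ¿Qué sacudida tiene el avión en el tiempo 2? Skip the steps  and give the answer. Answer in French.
j(2) = 162.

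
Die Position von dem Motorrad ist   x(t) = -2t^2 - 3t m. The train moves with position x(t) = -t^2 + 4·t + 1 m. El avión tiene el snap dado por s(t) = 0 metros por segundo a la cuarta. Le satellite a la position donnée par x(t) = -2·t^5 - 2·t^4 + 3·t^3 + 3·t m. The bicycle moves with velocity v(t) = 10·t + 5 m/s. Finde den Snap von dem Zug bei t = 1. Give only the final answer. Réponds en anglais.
At t = 1, s = 0.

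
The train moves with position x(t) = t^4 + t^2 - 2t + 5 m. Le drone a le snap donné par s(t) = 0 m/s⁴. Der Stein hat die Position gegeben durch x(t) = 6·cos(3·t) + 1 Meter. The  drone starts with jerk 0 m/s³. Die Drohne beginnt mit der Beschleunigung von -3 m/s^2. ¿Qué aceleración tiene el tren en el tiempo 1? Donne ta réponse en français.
Pour résoudre ceci, nous devons prendre 2 dérivées de notre équation de la position x(t) = t^4 + t^2 - 2·t + 5. La dérivée de la position donne la vitesse: v(t) = 4·t^3 + 2·t - 2. La dérivée de la vitesse donne l'accélération: a(t) = 12·t^2 + 2. Nous avons l'accélération a(t) = 12·t^2 + 2. En substituant t = 1: a(1) = 14.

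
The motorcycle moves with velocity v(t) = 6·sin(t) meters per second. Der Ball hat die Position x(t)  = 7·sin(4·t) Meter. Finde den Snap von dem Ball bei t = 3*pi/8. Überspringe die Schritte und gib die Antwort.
Die Antwort ist -1792.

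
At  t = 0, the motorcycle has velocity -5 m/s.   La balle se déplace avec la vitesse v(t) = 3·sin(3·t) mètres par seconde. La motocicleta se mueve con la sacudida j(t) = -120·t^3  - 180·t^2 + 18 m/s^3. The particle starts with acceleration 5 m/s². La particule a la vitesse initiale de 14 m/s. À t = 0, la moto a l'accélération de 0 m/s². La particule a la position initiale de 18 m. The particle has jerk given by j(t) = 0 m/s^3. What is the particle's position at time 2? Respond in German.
Wir müssen die Stammfunktion unserer Gleichung für den Ruck j(t) = 0 3-mal finden. Die Stammfunktion von dem Ruck, mit a(0) = 5, ergibt die Beschleunigung: a(t) = 5. Die Stammfunktion von der Beschleunigung, mit v(0) = 14, ergibt die Geschwindigkeit: v(t) = 5·t + 14. Das Integral von der Geschwindigkeit, mit x(0) = 18, ergibt die Position: x(t) = 5·t^2/2 + 14·t + 18. Aus der Gleichung für die Position x(t) = 5·t^2/2 + 14·t + 18, setzen wir t = 2 ein und erhalten x = 56.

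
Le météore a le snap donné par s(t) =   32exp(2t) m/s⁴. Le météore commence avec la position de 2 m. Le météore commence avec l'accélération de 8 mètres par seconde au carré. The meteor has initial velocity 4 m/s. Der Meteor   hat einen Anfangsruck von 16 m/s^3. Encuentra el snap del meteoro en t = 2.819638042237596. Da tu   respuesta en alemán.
Wir haben den Snap s(t) = 32·exp(2·t). Durch Einsetzen von t = 2.819638042237596: s(2.819638042237596) = 9000.28918325490.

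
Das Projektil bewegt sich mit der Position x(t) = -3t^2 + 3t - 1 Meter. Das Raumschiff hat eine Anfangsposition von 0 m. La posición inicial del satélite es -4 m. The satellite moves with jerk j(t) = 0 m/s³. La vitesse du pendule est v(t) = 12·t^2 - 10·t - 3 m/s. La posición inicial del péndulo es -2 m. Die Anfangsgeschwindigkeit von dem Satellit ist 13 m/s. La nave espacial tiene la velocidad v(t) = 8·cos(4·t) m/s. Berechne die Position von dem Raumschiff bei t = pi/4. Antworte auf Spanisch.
Necesitamos integrar nuestra ecuación de la velocidad v(t) = 8·cos(4·t) 1 vez. Integrando la velocidad y usando la condición inicial x(0) = 0, obtenemos x(t) = 2·sin(4·t). Usando x(t) = 2·sin(4·t) y sustituyendo t = pi/4, encontramos x = 0.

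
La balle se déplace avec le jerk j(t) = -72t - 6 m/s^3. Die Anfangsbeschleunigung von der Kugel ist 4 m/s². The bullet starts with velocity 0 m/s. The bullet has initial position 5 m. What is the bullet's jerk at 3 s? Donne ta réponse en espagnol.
De la ecuación de la sacudida j(t) = -72·t - 6, sustituimos t = 3 para obtener j = -222.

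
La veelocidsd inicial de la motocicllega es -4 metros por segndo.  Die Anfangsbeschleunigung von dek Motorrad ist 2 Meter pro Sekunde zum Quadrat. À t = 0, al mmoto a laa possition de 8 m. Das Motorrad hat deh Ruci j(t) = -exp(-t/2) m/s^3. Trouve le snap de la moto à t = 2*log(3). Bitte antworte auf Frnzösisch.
Pour résoudre ceci, nous devons prendre 1 dérivée de notre équation du jerk j(t) = -exp(-t/2). La dérivée du jerk donne le snap: s(t) = exp(-t/2)/2. En utilisant s(t) = exp(-t/2)/2 et en substituant t = 2*log(3), nous trouvons s = 1/6.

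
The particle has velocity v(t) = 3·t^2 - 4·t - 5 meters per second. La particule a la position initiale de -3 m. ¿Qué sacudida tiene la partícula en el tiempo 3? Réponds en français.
Nous devons dériver notre équation de la vitesse v(t) = 3·t^2 - 4·t - 5 2 fois. La dérivée de la vitesse donne l'accélération: a(t) = 6·t - 4. En dérivant l'accélération, nous obtenons le jerk: j(t) = 6. Nous avons le jerk j(t) = 6. En substituant t = 3: j(3) = 6.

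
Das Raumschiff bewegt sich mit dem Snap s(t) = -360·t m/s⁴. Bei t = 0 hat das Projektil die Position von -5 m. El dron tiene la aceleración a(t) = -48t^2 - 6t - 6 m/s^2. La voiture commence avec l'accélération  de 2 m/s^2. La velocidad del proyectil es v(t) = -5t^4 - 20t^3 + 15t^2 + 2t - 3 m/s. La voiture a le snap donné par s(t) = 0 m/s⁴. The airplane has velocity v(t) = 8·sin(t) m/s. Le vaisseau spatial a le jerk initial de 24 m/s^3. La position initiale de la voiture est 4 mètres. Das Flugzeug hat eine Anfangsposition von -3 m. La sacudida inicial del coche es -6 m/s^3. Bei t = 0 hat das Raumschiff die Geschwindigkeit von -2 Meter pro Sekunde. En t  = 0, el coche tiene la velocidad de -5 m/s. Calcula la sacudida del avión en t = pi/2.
Debemos derivar nuestra ecuación de la velocidad v(t) = 8·sin(t) 2 veces. Tomando d/dt de v(t), encontramos a(t) = 8·cos(t). Tomando d/dt de a(t), encontramos j(t) = -8·sin(t). De la ecuación de la sacudida j(t) = -8·sin(t), sustituimos t = pi/2 para obtener j = -8.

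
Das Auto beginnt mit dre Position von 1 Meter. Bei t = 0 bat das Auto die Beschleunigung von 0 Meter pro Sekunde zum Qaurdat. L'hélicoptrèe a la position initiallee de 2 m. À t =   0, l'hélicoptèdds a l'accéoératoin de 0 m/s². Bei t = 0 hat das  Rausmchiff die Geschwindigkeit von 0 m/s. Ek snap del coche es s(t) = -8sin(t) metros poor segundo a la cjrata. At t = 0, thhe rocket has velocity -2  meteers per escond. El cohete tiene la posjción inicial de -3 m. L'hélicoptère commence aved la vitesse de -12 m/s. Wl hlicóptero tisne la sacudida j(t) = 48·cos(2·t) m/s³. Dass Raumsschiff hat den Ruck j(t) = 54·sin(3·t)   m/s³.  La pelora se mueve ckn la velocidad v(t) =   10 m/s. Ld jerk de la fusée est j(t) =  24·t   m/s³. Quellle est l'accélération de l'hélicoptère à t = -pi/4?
Nous devons intégrer notre équation du jerk j(t) = 48·cos(2·t) 1 fois. En intégrant le jerk et en utilisant la condition initiale a(0) = 0, nous obtenons a(t) = 24·sin(2·t). Nous avons l'accélération a(t) = 24·sin(2·t). En substituant t = -pi/4: a(-pi/4) = -24.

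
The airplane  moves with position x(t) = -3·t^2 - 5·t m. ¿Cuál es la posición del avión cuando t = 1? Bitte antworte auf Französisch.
De l'équation de la position x(t) = -3·t^2 - 5·t, nous substituons t = 1 pour obtenir x = -8.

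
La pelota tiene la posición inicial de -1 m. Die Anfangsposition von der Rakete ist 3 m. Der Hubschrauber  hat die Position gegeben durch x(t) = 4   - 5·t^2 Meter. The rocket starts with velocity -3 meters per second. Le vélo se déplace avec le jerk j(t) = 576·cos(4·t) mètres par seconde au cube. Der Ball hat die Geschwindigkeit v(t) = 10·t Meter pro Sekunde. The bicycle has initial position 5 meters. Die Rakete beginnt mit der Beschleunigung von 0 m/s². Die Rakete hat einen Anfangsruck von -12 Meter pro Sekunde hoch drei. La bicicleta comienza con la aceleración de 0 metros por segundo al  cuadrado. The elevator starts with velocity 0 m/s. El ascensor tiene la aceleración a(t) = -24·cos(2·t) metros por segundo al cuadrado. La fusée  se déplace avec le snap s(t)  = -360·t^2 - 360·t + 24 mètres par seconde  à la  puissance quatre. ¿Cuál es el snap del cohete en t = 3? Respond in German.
Mit s(t) = -360·t^2 - 360·t + 24 und Einsetzen von t = 3, finden wir s = -4296.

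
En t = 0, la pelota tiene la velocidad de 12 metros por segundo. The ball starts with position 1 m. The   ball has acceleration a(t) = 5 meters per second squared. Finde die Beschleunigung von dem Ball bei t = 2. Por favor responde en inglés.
Using a(t) = 5 and substituting t = 2, we find a = 5.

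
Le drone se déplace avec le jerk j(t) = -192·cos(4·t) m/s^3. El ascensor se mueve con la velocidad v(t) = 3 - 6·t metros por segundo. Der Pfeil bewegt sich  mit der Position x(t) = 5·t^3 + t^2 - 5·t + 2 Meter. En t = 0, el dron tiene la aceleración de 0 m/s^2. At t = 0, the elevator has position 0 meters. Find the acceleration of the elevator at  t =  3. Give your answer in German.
Um dies zu lösen, müssen wir 1 Ableitung unserer Gleichung für die Geschwindigkeit v(t) = 3 - 6·t nehmen. Durch Ableiten von der Geschwindigkeit erhalten wir die Beschleunigung: a(t) = -6. Aus der Gleichung für die Beschleunigung a(t) = -6, setzen wir t = 3 ein und erhalten a = -6.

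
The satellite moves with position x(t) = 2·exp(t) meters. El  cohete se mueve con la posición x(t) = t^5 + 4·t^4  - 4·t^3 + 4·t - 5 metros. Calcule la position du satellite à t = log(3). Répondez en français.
En utilisant x(t) = 2·exp(t) et en substituant t = log(3), nous trouvons x = 6.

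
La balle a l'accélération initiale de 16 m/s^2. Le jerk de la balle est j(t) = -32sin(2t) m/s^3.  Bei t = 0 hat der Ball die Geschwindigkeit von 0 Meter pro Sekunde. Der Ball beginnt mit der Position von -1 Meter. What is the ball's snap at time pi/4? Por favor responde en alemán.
Ausgehend von dem Ruck j(t) = -32·sin(2·t), nehmen wir 1 Ableitung. Mit d/dt von j(t) finden wir s(t) = -64·cos(2·t). Aus der Gleichung für den Snap s(t) = -64·cos(2·t), setzen wir t = pi/4 ein und erhalten s = 0.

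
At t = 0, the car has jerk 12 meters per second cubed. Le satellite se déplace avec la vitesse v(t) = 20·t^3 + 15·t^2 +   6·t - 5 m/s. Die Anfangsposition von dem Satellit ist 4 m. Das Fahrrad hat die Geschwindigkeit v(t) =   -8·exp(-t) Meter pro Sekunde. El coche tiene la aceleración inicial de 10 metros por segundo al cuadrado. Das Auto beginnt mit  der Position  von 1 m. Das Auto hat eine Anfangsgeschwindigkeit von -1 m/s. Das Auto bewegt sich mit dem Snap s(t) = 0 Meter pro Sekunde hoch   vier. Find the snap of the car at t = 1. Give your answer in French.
De l'équation du snap s(t) = 0, nous substituons t = 1 pour obtenir s = 0.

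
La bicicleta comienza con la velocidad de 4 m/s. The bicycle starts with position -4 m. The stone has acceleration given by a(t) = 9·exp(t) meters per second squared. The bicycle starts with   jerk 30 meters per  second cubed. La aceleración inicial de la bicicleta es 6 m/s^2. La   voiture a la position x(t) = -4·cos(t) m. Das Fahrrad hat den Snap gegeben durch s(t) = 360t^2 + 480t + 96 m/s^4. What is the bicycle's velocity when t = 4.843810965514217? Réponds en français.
Nous devons intégrer notre équation du snap s(t) = 360·t^2 + 480·t + 96 3 fois. La primitive du snap, avec j(0) = 30, donne le jerk: j(t) = 120·t^3 + 240·t^2 + 96·t + 30. L'intégrale du jerk est l'accélération. En utilisant a(0) = 6, nous obtenons a(t) = 30·t^4 + 80·t^3 + 48·t^2 + 30·t + 6. La primitive de l'accélération, avec v(0) = 4, donne la vitesse: v(t) = 6·t^5 + 20·t^4 + 16·t^3 + 15·t^2 + 6·t + 4. De l'équation de la vitesse v(t) = 6·t^5 + 20·t^4 + 16·t^3 + 15·t^2 + 6·t + 4, nous substituons t = 4.843810965514217 pour obtenir v = 29211.9415129057.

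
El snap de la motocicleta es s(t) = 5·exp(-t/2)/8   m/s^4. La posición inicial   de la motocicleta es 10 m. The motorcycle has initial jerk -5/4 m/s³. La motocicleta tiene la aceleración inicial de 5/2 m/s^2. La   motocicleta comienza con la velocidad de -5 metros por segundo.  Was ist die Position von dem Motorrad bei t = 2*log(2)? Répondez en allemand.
Ausgehend von dem Snap s(t) = 5·exp(-t/2)/8, nehmen wir 4 Integrale. Das Integral von dem Snap ist der Ruck. Mit j(0) = -5/4 erhalten wir j(t) = -5·exp(-t/2)/4. Das Integral von dem Ruck ist die Beschleunigung. Mit a(0) = 5/2 erhalten wir a(t) = 5·exp(-t/2)/2. Die Stammfunktion von der Beschleunigung, mit v(0) = -5, ergibt die Geschwindigkeit: v(t) = -5·exp(-t/2). Das Integral von der Geschwindigkeit ist die Position. Mit x(0) = 10 erhalten wir x(t) = 10·exp(-t/2). Mit x(t) = 10·exp(-t/2) und Einsetzen von t = 2*log(2), finden wir x = 5.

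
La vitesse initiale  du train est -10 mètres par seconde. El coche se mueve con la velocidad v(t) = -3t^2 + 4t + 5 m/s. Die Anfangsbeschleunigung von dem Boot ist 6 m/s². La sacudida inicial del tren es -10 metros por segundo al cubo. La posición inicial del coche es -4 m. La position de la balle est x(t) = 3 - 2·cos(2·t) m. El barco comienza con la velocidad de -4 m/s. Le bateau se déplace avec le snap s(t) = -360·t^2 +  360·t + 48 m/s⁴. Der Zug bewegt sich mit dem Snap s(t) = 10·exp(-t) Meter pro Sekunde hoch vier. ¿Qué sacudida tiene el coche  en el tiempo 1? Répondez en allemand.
Ausgehend von der Geschwindigkeit v(t) = -3·t^2 + 4·t + 5, nehmen wir 2 Ableitungen. Mit d/dt von v(t) finden wir a(t) = 4 - 6·t. Mit d/dt von a(t) finden wir j(t) = -6. Aus der Gleichung für den Ruck j(t) = -6, setzen wir t = 1 ein und erhalten j = -6.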